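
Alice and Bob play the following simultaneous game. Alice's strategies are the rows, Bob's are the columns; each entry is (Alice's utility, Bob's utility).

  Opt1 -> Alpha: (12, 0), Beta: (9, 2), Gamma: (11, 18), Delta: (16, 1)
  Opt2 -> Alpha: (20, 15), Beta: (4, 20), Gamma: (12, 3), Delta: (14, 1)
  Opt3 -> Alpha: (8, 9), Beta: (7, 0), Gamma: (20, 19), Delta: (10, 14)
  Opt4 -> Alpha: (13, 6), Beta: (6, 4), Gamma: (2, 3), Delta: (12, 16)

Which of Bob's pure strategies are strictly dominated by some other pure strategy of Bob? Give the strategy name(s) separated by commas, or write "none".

none

Alpha is not dominated — it holds its own against Beta at Opt3 (9>0); Gamma at Opt2 (15>3); Delta at Opt2 (15>1).
Beta is not dominated — it holds its own against Alpha at Opt1 (2>0); Gamma at Opt2 (20>3); Delta at Opt1 (2>1).
Nothing dominates Gamma: Alpha at Opt1 (18>0); Beta at Opt1 (18>2); Delta at Opt1 (18>1).
Delta: no other strategy beats it everywhere (Alpha at Opt1 (1>0); Beta at Opt3 (14>0); Gamma at Opt4 (16>3)).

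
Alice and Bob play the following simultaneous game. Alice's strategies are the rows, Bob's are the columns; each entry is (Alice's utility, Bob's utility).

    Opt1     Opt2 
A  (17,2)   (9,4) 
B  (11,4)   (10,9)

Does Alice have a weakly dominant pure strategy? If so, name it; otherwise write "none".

A fails to dominate B at Opt2 (9<10).
B fails to dominate A at Opt1 (11<17).
No single strategy dominates all the others.

none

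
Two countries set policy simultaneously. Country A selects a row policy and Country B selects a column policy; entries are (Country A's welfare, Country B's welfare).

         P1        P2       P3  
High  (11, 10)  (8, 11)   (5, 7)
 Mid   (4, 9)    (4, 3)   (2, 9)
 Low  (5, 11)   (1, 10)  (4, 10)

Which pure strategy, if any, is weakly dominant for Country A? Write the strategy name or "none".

High

High vs Mid: P1: 11>4, P2: 8>4, P3: 5>2.
High vs Low: P1: 11>5, P2: 8>1, P3: 5>4.
High is at least as good as every other strategy against every opponent action, so it is weakly dominant.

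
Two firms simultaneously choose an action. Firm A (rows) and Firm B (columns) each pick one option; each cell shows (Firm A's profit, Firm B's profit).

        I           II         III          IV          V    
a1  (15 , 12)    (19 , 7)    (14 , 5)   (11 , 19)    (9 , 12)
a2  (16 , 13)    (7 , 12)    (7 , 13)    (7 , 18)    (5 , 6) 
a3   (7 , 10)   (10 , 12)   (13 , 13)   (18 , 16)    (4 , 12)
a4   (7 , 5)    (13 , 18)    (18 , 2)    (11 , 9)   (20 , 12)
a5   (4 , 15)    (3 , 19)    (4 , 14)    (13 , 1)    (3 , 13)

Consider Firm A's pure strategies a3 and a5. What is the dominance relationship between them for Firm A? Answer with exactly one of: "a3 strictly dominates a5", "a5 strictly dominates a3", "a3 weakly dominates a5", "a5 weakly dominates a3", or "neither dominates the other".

a3 strictly dominates a5

a3's payoffs vs a5's, by Firm B's action — I: 7>4, II: 10>3, III: 13>4, IV: 18>13, V: 4>3.
a3 gives a strictly higher payoff against each choice by Firm B, so a3 strictly dominates a5.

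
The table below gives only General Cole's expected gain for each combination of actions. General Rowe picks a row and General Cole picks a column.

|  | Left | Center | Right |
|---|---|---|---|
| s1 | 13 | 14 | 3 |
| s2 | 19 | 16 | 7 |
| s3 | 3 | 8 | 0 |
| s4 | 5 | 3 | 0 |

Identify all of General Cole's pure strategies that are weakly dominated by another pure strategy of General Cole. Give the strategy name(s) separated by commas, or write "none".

Nothing dominates Left: Center at s2 (19>16); Right at s1 (13>3).
Center is not dominated — it holds its own against Left at s1 (14>13); Right at s1 (14>3).
Left weakly dominates Right — s1: 13>3, s2: 19>7, s3: 3>0, s4: 5>0.

Right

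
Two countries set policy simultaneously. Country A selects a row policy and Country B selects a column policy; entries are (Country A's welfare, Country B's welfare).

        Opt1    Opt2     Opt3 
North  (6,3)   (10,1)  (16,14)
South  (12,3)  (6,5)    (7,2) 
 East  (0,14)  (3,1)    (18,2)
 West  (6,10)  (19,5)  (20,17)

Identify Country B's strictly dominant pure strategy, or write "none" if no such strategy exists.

none

Opt1 fails to dominate Opt2 at South (3<5).
Opt2 fails to dominate Opt1 at North (1<3).
Opt3 fails to dominate Opt1 at South (2<3).
No single strategy dominates all the others.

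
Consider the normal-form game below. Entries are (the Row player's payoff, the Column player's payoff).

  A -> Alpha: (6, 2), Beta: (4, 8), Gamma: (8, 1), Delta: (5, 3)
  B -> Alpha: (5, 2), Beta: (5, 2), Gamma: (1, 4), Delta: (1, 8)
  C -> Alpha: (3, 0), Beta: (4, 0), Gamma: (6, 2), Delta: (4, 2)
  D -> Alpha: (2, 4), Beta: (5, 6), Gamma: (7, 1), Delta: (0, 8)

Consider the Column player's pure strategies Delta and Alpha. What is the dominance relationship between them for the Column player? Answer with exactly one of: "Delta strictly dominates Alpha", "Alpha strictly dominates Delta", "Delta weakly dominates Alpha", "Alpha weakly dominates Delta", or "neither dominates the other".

Delta strictly dominates Alpha

Delta's payoffs vs Alpha's, by the Row player's action — A: 3>2, B: 8>2, C: 2>0, D: 8>4.
Every comparison favours Delta, so Delta strictly dominates Alpha.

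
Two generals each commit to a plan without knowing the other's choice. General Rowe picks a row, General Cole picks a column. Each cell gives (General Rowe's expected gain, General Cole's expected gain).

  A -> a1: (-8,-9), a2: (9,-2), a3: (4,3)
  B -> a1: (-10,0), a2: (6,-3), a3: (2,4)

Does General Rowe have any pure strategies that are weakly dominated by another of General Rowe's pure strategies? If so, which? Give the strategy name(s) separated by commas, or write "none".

A is not dominated — it holds its own against B at a1 (-8>-10).
B: dominated, since A does at least as well everywhere (a1: -8>-10, a2: 9>6, a3: 4>2).

B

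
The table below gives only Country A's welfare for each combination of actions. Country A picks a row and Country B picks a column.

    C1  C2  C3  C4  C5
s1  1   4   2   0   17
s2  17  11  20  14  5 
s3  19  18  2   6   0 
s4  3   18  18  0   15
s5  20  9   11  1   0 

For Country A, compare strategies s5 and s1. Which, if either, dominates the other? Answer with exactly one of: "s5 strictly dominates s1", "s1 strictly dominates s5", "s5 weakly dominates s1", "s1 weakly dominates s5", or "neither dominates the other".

neither dominates the other

Compare s5 to s1 across every action of Country B: C1: 20>1, C2: 9>4, C3: 11>2, C4: 1>0, C5: 0<17.
s5 does better at C1, C2, C3, C4 but worse at C5; neither strategy dominates the other.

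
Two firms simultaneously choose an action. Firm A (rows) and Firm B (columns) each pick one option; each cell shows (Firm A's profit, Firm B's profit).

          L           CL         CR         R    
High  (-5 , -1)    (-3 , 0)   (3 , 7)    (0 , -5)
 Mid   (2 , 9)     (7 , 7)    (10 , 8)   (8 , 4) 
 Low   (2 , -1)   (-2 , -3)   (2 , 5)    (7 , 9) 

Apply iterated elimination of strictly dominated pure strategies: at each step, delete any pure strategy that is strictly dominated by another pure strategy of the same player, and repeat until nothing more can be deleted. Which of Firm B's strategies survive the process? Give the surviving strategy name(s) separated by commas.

For Firm A, Mid strictly dominates High on the remaining columns (L: 2>-5, CL: 7>-3, CR: 10>3, R: 8>0); eliminate High.
Firm B's strategy CL is strictly dominated by L (Mid: 9>7, Low: -1>-3) and is removed.
Among the remaining strategies, none is strictly dominated by another pure strategy of the same player, so the elimination stops.
Surviving strategies — Firm A: {Mid, Low}; Firm B: {L, CR, R}.

L, CR, R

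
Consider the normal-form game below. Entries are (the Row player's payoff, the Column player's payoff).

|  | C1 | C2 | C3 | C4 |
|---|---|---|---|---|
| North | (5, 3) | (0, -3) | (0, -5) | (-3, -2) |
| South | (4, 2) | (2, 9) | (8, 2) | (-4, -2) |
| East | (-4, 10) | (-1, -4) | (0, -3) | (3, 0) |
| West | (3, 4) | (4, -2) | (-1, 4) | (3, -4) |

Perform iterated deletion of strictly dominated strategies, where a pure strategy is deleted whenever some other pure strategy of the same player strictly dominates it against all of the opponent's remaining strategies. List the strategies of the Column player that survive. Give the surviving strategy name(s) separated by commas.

C1, C2, C3

For the Column player, C1 strictly dominates C4 on the remaining rows (North: 3>-2, South: 2>-2, East: 10>0, West: 4>-4); eliminate C4.
Row East is eliminated: South beats it against every remaining column (C1: 4>-4, C2: 2>-1, C3: 8>0).
Among the remaining strategies, none is strictly dominated by another pure strategy of the same player, so the elimination stops.
Surviving strategies — the Row player: {North, South, West}; the Column player: {C1, C2, C3}.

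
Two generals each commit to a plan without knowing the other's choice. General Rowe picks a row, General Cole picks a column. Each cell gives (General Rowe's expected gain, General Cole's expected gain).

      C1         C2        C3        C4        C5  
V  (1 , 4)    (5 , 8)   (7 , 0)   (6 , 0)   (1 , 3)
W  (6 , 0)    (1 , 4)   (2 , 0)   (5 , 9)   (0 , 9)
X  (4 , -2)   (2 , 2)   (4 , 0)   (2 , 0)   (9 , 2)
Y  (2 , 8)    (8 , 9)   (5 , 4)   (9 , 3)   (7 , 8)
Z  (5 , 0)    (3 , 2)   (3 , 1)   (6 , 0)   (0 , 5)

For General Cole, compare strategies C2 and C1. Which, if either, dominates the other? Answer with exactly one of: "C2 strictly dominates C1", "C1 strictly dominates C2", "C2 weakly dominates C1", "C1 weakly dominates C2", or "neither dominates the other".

C2 strictly dominates C1

Compare C2 to C1 across each choice by General Rowe: V: 8>4, W: 4>0, X: 2>-2, Y: 9>8, Z: 2>0.
C2 gives a strictly higher payoff against each choice by General Rowe, so C2 strictly dominates C1.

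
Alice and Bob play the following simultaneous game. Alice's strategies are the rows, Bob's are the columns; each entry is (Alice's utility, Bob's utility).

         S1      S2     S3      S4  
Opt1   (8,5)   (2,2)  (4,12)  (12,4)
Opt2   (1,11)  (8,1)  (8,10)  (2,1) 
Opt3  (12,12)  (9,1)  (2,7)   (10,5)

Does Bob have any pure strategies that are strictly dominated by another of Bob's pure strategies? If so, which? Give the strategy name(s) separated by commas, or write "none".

S1 is not dominated — it holds its own against S2 at Opt1 (5>2); S3 at Opt2 (11>10); S4 at Opt1 (5>4).
S1 strictly dominates S2 — Opt1: 5>2, Opt2: 11>1, Opt3: 12>1.
S3 is not dominated — it holds its own against S1 at Opt1 (12>5); S2 at Opt1 (12>2); S4 at Opt1 (12>4).
S4 is strictly dominated by S1 (Opt1: 5>4, Opt2: 11>1, Opt3: 12>5).

S2, S4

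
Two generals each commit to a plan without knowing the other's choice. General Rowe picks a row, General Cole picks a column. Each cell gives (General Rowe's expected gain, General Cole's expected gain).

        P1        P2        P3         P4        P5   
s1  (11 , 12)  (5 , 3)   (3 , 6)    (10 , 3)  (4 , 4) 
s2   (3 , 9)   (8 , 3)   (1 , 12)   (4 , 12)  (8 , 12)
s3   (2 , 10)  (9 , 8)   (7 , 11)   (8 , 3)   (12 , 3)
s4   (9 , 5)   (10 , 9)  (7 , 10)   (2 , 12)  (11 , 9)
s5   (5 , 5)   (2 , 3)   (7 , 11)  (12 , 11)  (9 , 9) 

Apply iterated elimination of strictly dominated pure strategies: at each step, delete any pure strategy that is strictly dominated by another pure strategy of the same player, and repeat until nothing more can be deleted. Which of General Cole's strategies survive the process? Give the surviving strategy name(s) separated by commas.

For General Cole, P3 strictly dominates P2 on the remaining rows (s1: 6>3, s2: 12>3, s3: 11>8, s4: 10>9, s5: 11>3); eliminate P2.
Row s2 is eliminated: s5 beats it against every remaining column (P1: 5>3, P3: 7>1, P4: 12>4, P5: 9>8).
General Cole's strategy P5 is strictly dominated by P3 (s1: 6>4, s3: 11>3, s4: 10>9, s5: 11>9) and is removed.
Among the remaining strategies, none is strictly dominated by another pure strategy of the same player, so the elimination stops.
Surviving strategies — General Rowe: {s1, s3, s4, s5}; General Cole: {P1, P3, P4}.

P1, P3, P4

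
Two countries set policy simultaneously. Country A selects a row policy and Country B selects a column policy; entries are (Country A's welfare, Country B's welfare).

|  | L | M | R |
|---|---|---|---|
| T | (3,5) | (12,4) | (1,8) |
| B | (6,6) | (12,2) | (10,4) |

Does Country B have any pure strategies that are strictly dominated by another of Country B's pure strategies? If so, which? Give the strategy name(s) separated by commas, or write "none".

M

Nothing dominates L: M at T (5>4); R at B (6>4).
M is strictly dominated by L (T: 5>4, B: 6>2).
Nothing dominates R: L at T (8>5); M at T (8>4).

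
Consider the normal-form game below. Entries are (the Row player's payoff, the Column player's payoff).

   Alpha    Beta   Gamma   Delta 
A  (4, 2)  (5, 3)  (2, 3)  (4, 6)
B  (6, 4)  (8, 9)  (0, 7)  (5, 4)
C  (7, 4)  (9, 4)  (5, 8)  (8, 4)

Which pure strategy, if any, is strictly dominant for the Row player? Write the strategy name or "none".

C

C vs A: Alpha: 7>4, Beta: 9>5, Gamma: 5>2, Delta: 8>4.
C vs B: Alpha: 7>6, Beta: 9>8, Gamma: 5>0, Delta: 8>5.
C strictly beats every other strategy against every opponent action, so it is strictly dominant.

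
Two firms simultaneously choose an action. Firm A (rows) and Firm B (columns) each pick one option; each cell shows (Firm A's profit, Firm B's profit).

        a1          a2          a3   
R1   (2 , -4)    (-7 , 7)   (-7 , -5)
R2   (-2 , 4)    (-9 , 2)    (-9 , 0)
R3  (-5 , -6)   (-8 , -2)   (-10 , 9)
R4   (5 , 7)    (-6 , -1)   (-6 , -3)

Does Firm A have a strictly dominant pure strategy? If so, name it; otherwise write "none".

R4 vs R1: a1: 5>2, a2: -6>-7, a3: -6>-7.
R4 vs R2: a1: 5>-2, a2: -6>-9, a3: -6>-9.
R4 vs R3: a1: 5>-5, a2: -6>-8, a3: -6>-10.
R4 strictly beats every other strategy against every opponent action, so it is strictly dominant.

R4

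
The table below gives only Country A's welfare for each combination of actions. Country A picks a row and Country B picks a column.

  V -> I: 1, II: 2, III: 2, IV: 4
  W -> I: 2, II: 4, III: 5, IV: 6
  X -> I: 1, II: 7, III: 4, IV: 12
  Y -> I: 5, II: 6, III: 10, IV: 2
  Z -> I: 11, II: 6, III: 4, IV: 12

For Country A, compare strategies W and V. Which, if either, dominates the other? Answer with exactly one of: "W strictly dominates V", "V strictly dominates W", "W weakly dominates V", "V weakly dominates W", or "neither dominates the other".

W strictly dominates V

Compare W to V across every action of Country B: I: 2>1, II: 4>2, III: 5>2, IV: 6>4.
Every comparison favours W, so W strictly dominates V.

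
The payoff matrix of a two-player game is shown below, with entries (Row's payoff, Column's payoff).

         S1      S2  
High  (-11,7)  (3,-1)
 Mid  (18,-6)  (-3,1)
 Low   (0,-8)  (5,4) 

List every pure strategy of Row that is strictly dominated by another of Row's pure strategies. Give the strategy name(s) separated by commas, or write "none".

High

High is strictly dominated by Low (S1: 0>-11, S2: 5>3).
Nothing dominates Mid: High at S1 (18>-11); Low at S1 (18>0).
Nothing dominates Low: High at S1 (0>-11); Mid at S2 (5>-3).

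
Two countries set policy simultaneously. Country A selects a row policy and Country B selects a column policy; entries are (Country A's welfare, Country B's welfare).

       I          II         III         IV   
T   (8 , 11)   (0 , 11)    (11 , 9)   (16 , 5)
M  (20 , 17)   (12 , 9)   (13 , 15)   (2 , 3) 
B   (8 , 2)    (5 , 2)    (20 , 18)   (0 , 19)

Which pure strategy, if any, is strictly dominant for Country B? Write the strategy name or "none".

none

I fails to dominate II at T (11=11).
II fails to dominate I at T (11=11).
III fails to dominate I at T (9<11).
IV fails to dominate I at T (5<11).
No single strategy dominates all the others.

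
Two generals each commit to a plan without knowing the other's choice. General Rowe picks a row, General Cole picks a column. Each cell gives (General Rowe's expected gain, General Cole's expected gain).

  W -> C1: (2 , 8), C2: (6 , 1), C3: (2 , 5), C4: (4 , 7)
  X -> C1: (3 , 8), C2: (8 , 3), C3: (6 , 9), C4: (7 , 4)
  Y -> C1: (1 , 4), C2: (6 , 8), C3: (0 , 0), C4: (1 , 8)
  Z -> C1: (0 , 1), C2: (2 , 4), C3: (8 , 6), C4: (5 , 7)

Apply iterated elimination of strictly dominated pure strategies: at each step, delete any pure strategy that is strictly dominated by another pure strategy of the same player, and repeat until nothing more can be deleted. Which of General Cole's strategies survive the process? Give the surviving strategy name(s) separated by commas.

C3, C4

For General Rowe, X strictly dominates W on the remaining columns (C1: 3>2, C2: 8>6, C3: 6>2, C4: 7>4); eliminate W.
Row Y is eliminated: X beats it against every remaining column (C1: 3>1, C2: 8>6, C3: 6>0, C4: 7>1).
General Cole's strategy C1 is strictly dominated by C3 (X: 9>8, Z: 6>1) and is removed.
General Cole's strategy C2 is strictly dominated by C3 (X: 9>3, Z: 6>4) and is removed.
Among the remaining strategies, none is strictly dominated by another pure strategy of the same player, so the elimination stops.
Surviving strategies — General Rowe: {X, Z}; General Cole: {C3, C4}.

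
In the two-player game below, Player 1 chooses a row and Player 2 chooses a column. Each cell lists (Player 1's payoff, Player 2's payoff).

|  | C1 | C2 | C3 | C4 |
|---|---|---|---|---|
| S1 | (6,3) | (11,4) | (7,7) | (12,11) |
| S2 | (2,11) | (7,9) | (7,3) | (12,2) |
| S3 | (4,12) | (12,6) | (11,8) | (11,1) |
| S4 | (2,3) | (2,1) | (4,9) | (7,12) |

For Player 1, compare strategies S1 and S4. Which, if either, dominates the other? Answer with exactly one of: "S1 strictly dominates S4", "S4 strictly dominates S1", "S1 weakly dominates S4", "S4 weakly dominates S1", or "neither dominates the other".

S1 strictly dominates S4

Compare S1 to S4 across every action of Player 2: C1: 6>2, C2: 11>2, C3: 7>4, C4: 12>7.
Every comparison favours S1, so S1 strictly dominates S4.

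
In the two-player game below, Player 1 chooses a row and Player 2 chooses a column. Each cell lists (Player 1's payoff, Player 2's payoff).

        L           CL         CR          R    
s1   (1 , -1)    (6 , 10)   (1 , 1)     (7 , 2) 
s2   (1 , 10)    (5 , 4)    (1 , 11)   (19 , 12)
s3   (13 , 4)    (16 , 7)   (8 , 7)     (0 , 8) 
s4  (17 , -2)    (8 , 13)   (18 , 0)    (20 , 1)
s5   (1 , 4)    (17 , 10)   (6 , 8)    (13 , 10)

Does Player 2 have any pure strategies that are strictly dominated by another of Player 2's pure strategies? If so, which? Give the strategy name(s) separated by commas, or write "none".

L, CR

CR strictly dominates L — s1: 1>-1, s2: 11>10, s3: 7>4, s4: 0>-2, s5: 8>4.
CL: no other strategy beats it everywhere (L at s1 (10>-1); CR at s1 (10>1); R at s1 (10>2)).
CR is strictly dominated by R (s1: 2>1, s2: 12>11, s3: 8>7, s4: 1>0, s5: 10>8).
R is not dominated — it holds its own against L at s1 (2>-1); CL at s2 (12>4); CR at s1 (2>1).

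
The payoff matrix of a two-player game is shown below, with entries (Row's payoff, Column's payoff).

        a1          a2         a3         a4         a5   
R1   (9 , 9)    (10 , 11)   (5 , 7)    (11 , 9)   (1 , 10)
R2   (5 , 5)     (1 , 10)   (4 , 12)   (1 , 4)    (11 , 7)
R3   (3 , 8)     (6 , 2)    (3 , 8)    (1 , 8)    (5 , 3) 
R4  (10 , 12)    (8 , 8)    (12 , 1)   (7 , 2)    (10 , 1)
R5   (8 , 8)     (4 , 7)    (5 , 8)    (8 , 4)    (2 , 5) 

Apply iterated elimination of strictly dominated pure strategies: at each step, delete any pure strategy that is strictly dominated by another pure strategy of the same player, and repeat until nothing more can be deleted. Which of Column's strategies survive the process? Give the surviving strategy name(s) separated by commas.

Row R3 is eliminated: R4 beats it against every remaining column (a1: 10>3, a2: 8>6, a3: 12>3, a4: 7>1, a5: 10>5).
Column a4 is eliminated: a2 beats it against every remaining row (R1: 11>9, R2: 10>4, R4: 8>2, R5: 7>4).
For Row, R4 strictly dominates R5 on the remaining columns (a1: 10>8, a2: 8>4, a3: 12>5, a5: 10>2); eliminate R5.
Column's strategy a5 is strictly dominated by a2 (R1: 11>10, R2: 10>7, R4: 8>1) and is removed.
For Row, R1 strictly dominates R2 on the remaining columns (a1: 9>5, a2: 10>1, a3: 5>4); eliminate R2.
For Column, a1 strictly dominates a3 on the remaining rows (R1: 9>7, R4: 12>1); eliminate a3.
Among the remaining strategies, none is strictly dominated by another pure strategy of the same player, so the elimination stops.
Surviving strategies — Row: {R1, R4}; Column: {a1, a2}.

a1, a2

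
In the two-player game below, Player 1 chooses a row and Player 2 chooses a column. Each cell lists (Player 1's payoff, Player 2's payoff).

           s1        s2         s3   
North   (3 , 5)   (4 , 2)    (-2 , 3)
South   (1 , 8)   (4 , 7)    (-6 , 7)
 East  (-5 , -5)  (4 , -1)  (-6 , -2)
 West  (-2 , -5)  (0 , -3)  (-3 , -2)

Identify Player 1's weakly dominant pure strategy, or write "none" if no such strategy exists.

North

North vs South: s1: 3>1, s2: 4=4, s3: -2>-6.
North vs East: s1: 3>-5, s2: 4=4, s3: -2>-6.
North vs West: s1: 3>-2, s2: 4>0, s3: -2>-3.
North is at least as good as every other strategy against every opponent action, so it is weakly dominant.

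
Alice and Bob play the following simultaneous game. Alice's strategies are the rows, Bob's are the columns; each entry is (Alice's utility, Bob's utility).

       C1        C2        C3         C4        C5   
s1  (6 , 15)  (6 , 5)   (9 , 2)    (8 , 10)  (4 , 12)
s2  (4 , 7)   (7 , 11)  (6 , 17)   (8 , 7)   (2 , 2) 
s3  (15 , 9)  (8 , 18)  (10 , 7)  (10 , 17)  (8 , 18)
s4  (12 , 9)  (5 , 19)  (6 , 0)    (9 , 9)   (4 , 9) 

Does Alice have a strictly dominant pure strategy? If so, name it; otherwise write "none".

s3 vs s1: C1: 15>6, C2: 8>6, C3: 10>9, C4: 10>8, C5: 8>4.
s3 vs s2: C1: 15>4, C2: 8>7, C3: 10>6, C4: 10>8, C5: 8>2.
s3 vs s4: C1: 15>12, C2: 8>5, C3: 10>6, C4: 10>9, C5: 8>4.
s3 strictly beats every other strategy against every opponent action, so it is strictly dominant.

s3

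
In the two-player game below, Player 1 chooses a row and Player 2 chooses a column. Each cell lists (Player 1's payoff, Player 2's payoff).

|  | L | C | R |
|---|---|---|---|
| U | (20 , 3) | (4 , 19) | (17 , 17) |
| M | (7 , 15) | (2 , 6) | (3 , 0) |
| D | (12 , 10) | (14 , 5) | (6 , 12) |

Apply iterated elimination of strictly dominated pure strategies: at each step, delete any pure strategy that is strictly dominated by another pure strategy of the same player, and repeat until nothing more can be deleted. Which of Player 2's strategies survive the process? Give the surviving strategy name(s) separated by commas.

C, R

For Player 1, U strictly dominates M on the remaining columns (L: 20>7, C: 4>2, R: 17>3); eliminate M.
Column L is eliminated: R beats it against every remaining row (U: 17>3, D: 12>10).
Among the remaining strategies, none is strictly dominated by another pure strategy of the same player, so the elimination stops.
Surviving strategies — Player 1: {U, D}; Player 2: {C, R}.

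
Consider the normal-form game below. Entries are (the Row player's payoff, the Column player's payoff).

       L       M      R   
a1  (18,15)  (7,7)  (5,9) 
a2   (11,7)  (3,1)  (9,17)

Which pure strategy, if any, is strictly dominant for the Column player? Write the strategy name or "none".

none

L fails to dominate R at a2 (7<17).
M fails to dominate L at a1 (7<15).
R fails to dominate L at a1 (9<15).
No single strategy dominates all the others.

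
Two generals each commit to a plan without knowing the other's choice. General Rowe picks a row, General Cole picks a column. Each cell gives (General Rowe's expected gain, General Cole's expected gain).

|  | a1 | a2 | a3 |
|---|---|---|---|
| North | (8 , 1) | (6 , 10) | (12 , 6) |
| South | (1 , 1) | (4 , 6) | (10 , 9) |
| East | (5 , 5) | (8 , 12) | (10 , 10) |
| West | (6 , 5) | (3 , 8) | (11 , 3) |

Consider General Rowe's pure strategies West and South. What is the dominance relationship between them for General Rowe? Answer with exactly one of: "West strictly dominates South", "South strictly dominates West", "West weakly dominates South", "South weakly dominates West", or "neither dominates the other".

neither dominates the other

West's payoffs vs South's, by General Cole's action — a1: 6>1, a2: 3<4, a3: 11>10.
West does better at a1, a3 but worse at a2; neither strategy dominates the other.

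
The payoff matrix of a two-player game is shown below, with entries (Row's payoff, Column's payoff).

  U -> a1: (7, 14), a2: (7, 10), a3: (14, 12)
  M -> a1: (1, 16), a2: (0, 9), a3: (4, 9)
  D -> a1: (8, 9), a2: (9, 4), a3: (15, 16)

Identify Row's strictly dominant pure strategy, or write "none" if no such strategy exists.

D vs U: a1: 8>7, a2: 9>7, a3: 15>14.
D vs M: a1: 8>1, a2: 9>0, a3: 15>4.
D strictly beats every other strategy against every opponent action, so it is strictly dominant.

D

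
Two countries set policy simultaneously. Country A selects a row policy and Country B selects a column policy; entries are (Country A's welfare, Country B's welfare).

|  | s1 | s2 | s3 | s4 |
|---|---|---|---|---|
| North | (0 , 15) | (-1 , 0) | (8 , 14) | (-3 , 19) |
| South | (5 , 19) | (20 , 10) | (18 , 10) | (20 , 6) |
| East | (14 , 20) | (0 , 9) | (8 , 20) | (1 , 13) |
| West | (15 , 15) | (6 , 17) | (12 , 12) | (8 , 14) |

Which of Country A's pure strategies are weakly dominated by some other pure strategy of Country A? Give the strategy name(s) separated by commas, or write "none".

North, East

South weakly dominates North — s1: 5>0, s2: 20>-1, s3: 18>8, s4: 20>-3.
Nothing dominates South: North at s1 (5>0); East at s2 (20>0); West at s2 (20>6).
West weakly dominates East — s1: 15>14, s2: 6>0, s3: 12>8, s4: 8>1.
West is not dominated — it holds its own against North at s1 (15>0); South at s1 (15>5); East at s1 (15>14).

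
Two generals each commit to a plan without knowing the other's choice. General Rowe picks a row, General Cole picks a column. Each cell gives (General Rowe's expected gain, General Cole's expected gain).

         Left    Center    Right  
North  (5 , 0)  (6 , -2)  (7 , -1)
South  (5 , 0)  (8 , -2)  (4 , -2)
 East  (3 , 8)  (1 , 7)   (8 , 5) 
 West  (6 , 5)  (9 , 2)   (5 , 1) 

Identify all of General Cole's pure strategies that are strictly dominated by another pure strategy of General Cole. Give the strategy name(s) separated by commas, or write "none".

Center, Right

Left: no other strategy beats it everywhere (Center at North (0>-2); Right at North (0>-1)).
Left strictly dominates Center — North: 0>-2, South: 0>-2, East: 8>7, West: 5>2.
Right is strictly dominated by Left (North: 0>-1, South: 0>-2, East: 8>5, West: 5>1).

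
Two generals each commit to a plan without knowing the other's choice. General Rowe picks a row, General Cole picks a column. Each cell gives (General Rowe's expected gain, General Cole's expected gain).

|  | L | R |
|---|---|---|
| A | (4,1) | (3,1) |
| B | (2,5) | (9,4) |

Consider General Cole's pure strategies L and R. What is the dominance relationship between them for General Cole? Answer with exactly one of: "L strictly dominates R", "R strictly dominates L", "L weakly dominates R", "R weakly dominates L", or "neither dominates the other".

Compare L to R across each choice by General Rowe: A: 1=1, B: 5>4.
L is at least as good everywhere and strictly better somewhere (tied only at A), so L weakly but not strictly dominates R.

L weakly dominates R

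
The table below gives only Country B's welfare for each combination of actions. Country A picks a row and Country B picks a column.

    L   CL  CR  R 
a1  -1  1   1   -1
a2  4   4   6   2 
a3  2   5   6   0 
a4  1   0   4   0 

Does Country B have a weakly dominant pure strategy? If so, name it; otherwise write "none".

CR

CR vs L: a1: 1>-1, a2: 6>4, a3: 6>2, a4: 4>1.
CR vs CL: a1: 1=1, a2: 6>4, a3: 6>5, a4: 4>0.
CR vs R: a1: 1>-1, a2: 6>2, a3: 6>0, a4: 4>0.
CR is at least as good as every other strategy against every opponent action, so it is weakly dominant.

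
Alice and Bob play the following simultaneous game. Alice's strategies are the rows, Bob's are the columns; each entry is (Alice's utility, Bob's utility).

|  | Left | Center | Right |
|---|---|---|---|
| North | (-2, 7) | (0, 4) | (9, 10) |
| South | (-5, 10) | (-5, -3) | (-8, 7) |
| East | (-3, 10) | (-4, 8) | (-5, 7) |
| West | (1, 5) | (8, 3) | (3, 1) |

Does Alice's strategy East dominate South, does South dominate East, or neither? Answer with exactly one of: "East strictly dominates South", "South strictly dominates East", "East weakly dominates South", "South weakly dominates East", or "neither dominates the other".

East strictly dominates South

Compare East to South across each choice by Bob: Left: -3>-5, Center: -4>-5, Right: -5>-8.
East gives a strictly higher payoff against each choice by Bob, so East strictly dominates South.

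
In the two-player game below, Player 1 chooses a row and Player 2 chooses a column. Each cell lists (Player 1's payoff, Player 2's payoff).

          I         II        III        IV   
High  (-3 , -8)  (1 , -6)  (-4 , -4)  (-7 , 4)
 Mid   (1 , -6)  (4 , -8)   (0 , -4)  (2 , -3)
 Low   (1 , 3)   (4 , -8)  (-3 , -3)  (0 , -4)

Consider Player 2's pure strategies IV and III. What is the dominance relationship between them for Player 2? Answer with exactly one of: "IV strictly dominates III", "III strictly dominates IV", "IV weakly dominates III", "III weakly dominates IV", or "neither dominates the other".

neither dominates the other

Compare IV to III across each opponent action: High: 4>-4, Mid: -3>-4, Low: -4<-3.
IV does better at High, Mid but worse at Low; neither strategy dominates the other.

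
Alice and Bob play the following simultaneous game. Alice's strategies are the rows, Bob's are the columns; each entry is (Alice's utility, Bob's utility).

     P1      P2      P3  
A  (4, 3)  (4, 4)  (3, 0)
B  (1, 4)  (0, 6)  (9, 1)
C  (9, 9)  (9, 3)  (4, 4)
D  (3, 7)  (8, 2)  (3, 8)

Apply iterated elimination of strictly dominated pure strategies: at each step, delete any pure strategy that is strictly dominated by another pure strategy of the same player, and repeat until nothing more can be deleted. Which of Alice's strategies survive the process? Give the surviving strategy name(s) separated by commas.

For Alice, C strictly dominates A on the remaining columns (P1: 9>4, P2: 9>4, P3: 4>3); eliminate A.
Row D is eliminated: C beats it against every remaining column (P1: 9>3, P2: 9>8, P3: 4>3).
Bob's strategy P3 is strictly dominated by P1 (B: 4>1, C: 9>4) and is removed.
Row B is eliminated: C beats it against every remaining column (P1: 9>1, P2: 9>0).
Bob's strategy P2 is strictly dominated by P1 (C: 9>3) and is removed.
Among the remaining strategies, none is strictly dominated by another pure strategy of the same player, so the elimination stops.
Surviving strategies — Alice: {C}; Bob: {P1}.

C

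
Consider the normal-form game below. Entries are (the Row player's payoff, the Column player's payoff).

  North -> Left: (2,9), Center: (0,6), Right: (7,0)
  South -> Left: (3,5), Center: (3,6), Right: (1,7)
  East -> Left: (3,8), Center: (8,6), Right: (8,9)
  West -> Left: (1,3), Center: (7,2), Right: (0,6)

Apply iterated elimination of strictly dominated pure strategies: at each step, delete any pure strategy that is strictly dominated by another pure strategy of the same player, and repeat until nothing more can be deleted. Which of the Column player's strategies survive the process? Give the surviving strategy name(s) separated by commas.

Right

The Row player's strategy North is strictly dominated by East (Left: 3>2, Center: 8>0, Right: 8>7) and is removed.
For the Row player, East strictly dominates West on the remaining columns (Left: 3>1, Center: 8>7, Right: 8>0); eliminate West.
Column Left is eliminated: Right beats it against every remaining row (South: 7>5, East: 9>8).
The Row player's strategy South is strictly dominated by East (Center: 8>3, Right: 8>1) and is removed.
For the Column player, Right strictly dominates Center on the remaining rows (East: 9>6); eliminate Center.
Among the remaining strategies, none is strictly dominated by another pure strategy of the same player, so the elimination stops.
Surviving strategies — the Row player: {East}; the Column player: {Right}.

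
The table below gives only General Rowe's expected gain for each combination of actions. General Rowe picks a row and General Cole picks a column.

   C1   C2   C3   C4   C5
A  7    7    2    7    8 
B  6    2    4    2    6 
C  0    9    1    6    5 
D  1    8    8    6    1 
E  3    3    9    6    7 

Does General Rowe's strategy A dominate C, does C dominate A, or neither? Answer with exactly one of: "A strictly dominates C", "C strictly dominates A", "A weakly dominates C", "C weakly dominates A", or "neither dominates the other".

Compare A to C across every action of General Cole: C1: 7>0, C2: 7<9, C3: 2>1, C4: 7>6, C5: 8>5.
A does better at C1, C3, C4, C5 but worse at C2; neither strategy dominates the other.

neither dominates the other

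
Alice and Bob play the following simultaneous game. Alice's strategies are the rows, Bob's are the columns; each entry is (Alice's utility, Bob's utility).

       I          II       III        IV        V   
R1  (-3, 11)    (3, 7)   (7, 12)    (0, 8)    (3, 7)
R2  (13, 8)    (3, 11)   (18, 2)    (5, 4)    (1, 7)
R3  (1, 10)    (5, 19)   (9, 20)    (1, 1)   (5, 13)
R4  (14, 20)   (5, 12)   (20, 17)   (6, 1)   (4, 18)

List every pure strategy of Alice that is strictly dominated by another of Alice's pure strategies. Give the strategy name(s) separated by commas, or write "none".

R1, R2

R1: dominated, since R3 does at least as well everywhere (I: 1>-3, II: 5>3, III: 9>7, IV: 1>0, V: 5>3).
R4 strictly dominates R2 — I: 14>13, II: 5>3, III: 20>18, IV: 6>5, V: 4>1.
Nothing dominates R3: R1 at I (1>-3); R2 at II (5>3); R4 at II (5=5).
R4: no other strategy beats it everywhere (R1 at I (14>-3); R2 at I (14>13); R3 at I (14>1)).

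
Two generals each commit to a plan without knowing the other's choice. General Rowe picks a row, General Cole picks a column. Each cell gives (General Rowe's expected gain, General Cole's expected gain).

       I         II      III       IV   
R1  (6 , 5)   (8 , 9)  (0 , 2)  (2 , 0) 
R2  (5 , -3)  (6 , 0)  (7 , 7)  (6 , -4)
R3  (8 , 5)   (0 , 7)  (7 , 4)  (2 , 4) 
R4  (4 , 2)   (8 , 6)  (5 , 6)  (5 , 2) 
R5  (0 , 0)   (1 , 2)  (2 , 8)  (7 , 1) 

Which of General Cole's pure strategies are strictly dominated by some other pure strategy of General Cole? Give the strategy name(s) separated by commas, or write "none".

I is strictly dominated by II (R1: 9>5, R2: 0>-3, R3: 7>5, R4: 6>2, R5: 2>0).
Nothing dominates II: I at R1 (9>5); III at R1 (9>2); IV at R1 (9>0).
III: no other strategy beats it everywhere (I at R2 (7>-3); II at R2 (7>0); IV at R1 (2>0)).
IV is strictly dominated by II (R1: 9>0, R2: 0>-4, R3: 7>4, R4: 6>2, R5: 2>1).

I, IV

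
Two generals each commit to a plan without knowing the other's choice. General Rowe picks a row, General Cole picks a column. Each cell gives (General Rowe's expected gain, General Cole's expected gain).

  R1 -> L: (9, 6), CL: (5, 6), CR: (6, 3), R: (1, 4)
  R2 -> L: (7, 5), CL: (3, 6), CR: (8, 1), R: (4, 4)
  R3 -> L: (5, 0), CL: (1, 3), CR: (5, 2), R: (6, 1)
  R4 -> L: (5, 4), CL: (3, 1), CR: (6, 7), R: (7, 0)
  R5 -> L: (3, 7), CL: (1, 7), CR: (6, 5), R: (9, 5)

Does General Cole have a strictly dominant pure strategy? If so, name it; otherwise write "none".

none

L fails to dominate CL at R1 (6=6).
CL fails to dominate L at R1 (6=6).
CR fails to dominate L at R1 (3<6).
R fails to dominate L at R1 (4<6).
No single strategy dominates all the others.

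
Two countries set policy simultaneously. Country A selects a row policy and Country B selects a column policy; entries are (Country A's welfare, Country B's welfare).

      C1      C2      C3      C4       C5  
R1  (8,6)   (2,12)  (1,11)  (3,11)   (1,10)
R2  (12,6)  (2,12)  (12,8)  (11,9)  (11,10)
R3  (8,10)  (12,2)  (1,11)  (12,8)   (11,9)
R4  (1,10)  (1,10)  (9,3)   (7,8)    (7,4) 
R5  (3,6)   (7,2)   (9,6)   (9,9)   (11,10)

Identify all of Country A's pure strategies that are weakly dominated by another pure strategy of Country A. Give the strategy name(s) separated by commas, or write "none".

R1, R4

R2 weakly dominates R1 — C1: 12>8, C2: 2=2, C3: 12>1, C4: 11>3, C5: 11>1.
R2 is not dominated — it holds its own against R1 at C1 (12>8); R3 at C1 (12>8); R4 at C1 (12>1); R5 at C1 (12>3).
R3: no other strategy beats it everywhere (R1 at C2 (12>2); R2 at C2 (12>2); R4 at C1 (8>1); R5 at C1 (8>3)).
R2 weakly dominates R4 — C1: 12>1, C2: 2>1, C3: 12>9, C4: 11>7, C5: 11>7.
R5 is not dominated — it holds its own against R1 at C2 (7>2); R2 at C2 (7>2); R3 at C3 (9>1); R4 at C1 (3>1).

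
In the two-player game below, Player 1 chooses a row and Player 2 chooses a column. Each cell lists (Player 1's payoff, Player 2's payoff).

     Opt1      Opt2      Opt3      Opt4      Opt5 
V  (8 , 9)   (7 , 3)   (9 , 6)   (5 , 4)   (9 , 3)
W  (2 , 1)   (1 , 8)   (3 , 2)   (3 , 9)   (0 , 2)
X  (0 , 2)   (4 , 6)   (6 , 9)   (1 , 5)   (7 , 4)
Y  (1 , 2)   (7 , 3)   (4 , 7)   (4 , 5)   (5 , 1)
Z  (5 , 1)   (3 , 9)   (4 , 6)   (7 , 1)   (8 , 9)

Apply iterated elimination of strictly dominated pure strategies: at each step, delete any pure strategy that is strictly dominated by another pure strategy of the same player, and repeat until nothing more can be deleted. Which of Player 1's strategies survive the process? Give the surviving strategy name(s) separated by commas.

V

For Player 1, V strictly dominates W on the remaining columns (Opt1: 8>2, Opt2: 7>1, Opt3: 9>3, Opt4: 5>3, Opt5: 9>0); eliminate W.
Row X is eliminated: V beats it against every remaining column (Opt1: 8>0, Opt2: 7>4, Opt3: 9>6, Opt4: 5>1, Opt5: 9>7).
Column Opt4 is eliminated: Opt3 beats it against every remaining row (V: 6>4, Y: 7>5, Z: 6>1).
For Player 1, V strictly dominates Z on the remaining columns (Opt1: 8>5, Opt2: 7>3, Opt3: 9>4, Opt5: 9>8); eliminate Z.
Player 2's strategy Opt2 is strictly dominated by Opt3 (V: 6>3, Y: 7>3) and is removed.
Player 1's strategy Y is strictly dominated by V (Opt1: 8>1, Opt3: 9>4, Opt5: 9>5) and is removed.
Player 2's strategy Opt3 is strictly dominated by Opt1 (V: 9>6) and is removed.
For Player 2, Opt1 strictly dominates Opt5 on the remaining rows (V: 9>3); eliminate Opt5.
Among the remaining strategies, none is strictly dominated by another pure strategy of the same player, so the elimination stops.
Surviving strategies — Player 1: {V}; Player 2: {Opt1}.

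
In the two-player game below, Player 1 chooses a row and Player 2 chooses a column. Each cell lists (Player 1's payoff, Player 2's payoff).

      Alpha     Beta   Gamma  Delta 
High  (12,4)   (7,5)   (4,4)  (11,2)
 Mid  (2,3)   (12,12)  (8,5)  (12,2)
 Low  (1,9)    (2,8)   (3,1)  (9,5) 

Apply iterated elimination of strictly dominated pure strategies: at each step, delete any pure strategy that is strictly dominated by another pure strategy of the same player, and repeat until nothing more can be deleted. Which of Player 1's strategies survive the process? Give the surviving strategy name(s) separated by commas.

Mid

Player 1's strategy Low is strictly dominated by High (Alpha: 12>1, Beta: 7>2, Gamma: 4>3, Delta: 11>9) and is removed.
For Player 2, Beta strictly dominates Alpha on the remaining rows (High: 5>4, Mid: 12>3); eliminate Alpha.
Row High is eliminated: Mid beats it against every remaining column (Beta: 12>7, Gamma: 8>4, Delta: 12>11).
For Player 2, Beta strictly dominates Gamma on the remaining rows (Mid: 12>5); eliminate Gamma.
Player 2's strategy Delta is strictly dominated by Beta (Mid: 12>2) and is removed.
Among the remaining strategies, none is strictly dominated by another pure strategy of the same player, so the elimination stops.
Surviving strategies — Player 1: {Mid}; Player 2: {Beta}.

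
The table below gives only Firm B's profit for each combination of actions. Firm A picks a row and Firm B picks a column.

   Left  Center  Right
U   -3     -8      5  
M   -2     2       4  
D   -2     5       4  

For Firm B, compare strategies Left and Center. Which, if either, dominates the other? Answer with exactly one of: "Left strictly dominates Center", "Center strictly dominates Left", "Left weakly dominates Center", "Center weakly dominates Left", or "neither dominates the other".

Left's payoffs vs Center's, by Firm A's action — U: -3>-8, M: -2<2, D: -2<5.
Left does better at U but worse at M, D; neither strategy dominates the other.

neither dominates the other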